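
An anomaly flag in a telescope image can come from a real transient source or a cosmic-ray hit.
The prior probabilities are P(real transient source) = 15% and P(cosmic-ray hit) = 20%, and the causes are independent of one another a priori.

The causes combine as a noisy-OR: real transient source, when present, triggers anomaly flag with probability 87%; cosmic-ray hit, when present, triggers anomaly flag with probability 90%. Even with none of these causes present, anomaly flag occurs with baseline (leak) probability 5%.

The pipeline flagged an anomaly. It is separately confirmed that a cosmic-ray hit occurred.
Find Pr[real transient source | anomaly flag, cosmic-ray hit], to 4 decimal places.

Under noisy-OR, P(anomaly flag | causes) = 1 − (1−0.05)·∏(1−qᵢ) over the active causes.
For the numerator, keep only real transient source=true terms: 0.98765·0.15 = 0.148147
Denominator P(anomaly flag | cosmic-ray hit): 0.905·0.85 + 0.98765·0.15 = 0.917397
Posterior = 0.148147 / 0.917397 ≈ 0.1615

Pr[real transient source | anomaly flag, cosmic-ray hit] ≈ 0.1615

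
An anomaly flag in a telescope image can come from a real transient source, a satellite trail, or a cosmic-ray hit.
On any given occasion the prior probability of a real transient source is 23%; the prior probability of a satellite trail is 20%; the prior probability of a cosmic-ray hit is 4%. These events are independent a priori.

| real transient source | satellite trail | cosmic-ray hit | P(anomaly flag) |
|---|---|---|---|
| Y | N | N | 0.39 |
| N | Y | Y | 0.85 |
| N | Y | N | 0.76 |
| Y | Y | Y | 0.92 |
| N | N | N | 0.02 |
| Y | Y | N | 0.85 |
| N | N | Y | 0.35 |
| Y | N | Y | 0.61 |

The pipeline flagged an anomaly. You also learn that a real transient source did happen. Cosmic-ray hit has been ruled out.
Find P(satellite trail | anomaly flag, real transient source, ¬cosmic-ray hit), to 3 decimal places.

P(anomaly flag | real transient source, ¬cosmic-ray hit) = 0.39*0.8 + 0.85*0.2 = 0.312000 + 0.170000 = 0.482000
Restricting to configurations with satellite trail present: 0.85*0.2 = 0.170000.
Hence the posterior is 0.170000/0.482000 ≈ 0.353.

P(satellite trail | anomaly flag, real transient source, ¬cosmic-ray hit) ≈ 0.353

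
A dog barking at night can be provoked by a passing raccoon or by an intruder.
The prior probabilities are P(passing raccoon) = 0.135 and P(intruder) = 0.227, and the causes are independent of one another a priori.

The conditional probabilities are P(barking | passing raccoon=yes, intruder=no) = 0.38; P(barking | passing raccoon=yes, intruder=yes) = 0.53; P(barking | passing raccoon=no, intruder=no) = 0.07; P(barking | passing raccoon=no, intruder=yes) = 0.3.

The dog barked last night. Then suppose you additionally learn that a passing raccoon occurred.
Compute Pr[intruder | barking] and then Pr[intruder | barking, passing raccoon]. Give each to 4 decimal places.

Pr[intruder | barking] ≈ 0.4650; Pr[intruder | barking, passing raccoon] ≈ 0.2906

P(barking) = 0.07×0.865×0.773 + 0.3×0.865×0.227 + 0.38×0.135×0.773 + 0.53×0.135×0.227 = 0.046805 + 0.058907 + 0.039655 + 0.016242 = 0.161609
Of this, 0.075149 comes from 0.058907 + 0.016242 (the intruder=true cases).
P(intruder | barking) = 0.075149 / 0.161609 ≈ 0.4650

Now also conditioning on passing raccoon=true:
By total probability over both values of intruder:
  P(barking | passing raccoon) = 0.38×0.773 + 0.53×0.227
        = 0.293740 + 0.120310 = 0.414050
The terms with intruder present sum to 0.120310, so
  P(intruder | barking, passing raccoon) = 0.120310 / 0.414050 ≈ 0.2906
This is intercausal reasoning (explaining away): once passing raccoon accounts for the barking, intruder becomes less likely.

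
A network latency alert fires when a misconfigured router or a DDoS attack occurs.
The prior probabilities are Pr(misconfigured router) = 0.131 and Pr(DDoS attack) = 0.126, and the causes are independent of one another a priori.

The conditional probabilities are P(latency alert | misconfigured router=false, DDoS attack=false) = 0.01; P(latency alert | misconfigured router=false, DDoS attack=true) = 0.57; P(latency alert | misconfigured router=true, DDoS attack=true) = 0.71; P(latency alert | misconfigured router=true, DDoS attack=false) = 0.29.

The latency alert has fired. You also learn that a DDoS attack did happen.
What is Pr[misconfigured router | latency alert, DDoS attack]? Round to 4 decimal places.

Enumerate both values of misconfigured router and weight by the priors:
  P(latency alert | DDoS attack) = 0.57·0.869 + 0.71·0.131
        = 0.495330 + 0.093010 = 0.588340
The terms with misconfigured router present sum to 0.093010, so
  P(misconfigured router | latency alert, DDoS attack) = 0.093010 / 0.588340 ≈ 0.1581

Pr[misconfigured router | latency alert, DDoS attack] ≈ 0.1581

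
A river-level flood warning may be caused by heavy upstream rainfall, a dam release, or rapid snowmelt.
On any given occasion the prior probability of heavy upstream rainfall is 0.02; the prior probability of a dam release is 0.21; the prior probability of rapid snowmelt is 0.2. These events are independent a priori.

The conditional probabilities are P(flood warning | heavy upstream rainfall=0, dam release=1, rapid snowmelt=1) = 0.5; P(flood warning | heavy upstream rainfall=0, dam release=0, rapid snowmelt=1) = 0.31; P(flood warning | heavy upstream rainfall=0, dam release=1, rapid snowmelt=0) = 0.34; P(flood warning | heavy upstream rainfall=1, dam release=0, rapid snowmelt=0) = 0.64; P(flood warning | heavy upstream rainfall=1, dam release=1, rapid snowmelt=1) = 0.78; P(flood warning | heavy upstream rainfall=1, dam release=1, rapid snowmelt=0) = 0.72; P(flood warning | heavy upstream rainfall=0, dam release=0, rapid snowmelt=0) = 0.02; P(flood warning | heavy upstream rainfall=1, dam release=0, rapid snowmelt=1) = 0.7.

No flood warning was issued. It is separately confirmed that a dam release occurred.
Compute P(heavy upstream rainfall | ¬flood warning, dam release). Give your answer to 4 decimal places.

Numerator (weight on configurations with heavy upstream rainfall): 0.004480 + 0.000880 = 0.005360
Normalizer over all consistent configurations: 0.66*0.98*0.8 + 0.5*0.98*0.2 + 0.28*0.02*0.8 + 0.22*0.02*0.2 = 0.620800
Posterior = 0.005360 / 0.620800 ≈ 0.0086

P(heavy upstream rainfall | ¬flood warning, dam release) ≈ 0.0086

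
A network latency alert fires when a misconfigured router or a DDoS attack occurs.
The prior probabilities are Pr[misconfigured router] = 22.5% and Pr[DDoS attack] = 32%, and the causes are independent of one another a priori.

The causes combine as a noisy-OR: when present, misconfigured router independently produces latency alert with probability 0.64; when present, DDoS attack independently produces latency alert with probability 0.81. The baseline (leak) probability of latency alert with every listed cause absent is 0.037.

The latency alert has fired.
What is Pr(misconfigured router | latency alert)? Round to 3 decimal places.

Under noisy-OR, P(latency alert | causes) = 1 − (1−0.037)·∏(1−qᵢ) over the active causes.
Numerator (weight on configurations with misconfigured router): 0.099958 + 0.067257 = 0.167215
Denominator P(latency alert): 0.037·0.775·0.68 + 0.81703·0.775·0.32 + 0.65332·0.225·0.68 + 0.934131·0.225·0.32 = 0.389337
Posterior = 0.167215 / 0.389337 ≈ 0.429

Pr(misconfigured router | latency alert) ≈ 0.429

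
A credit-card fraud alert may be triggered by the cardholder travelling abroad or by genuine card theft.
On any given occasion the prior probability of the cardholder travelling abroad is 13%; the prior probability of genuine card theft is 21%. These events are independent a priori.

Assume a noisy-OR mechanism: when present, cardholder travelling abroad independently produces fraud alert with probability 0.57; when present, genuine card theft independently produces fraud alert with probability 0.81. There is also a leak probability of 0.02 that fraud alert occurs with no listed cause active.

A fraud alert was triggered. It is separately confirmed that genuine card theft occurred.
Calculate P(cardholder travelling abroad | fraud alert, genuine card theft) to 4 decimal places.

P(cardholder travelling abroad | fraud alert, genuine card theft) ≈ 0.1445

Under noisy-OR, P(fraud alert | causes) = 1 − (1−0.02)·∏(1−qᵢ) over the active causes.
For the numerator, keep only cardholder travelling abroad=true terms: 0.919934*0.13 = 0.119591
The normalizing constant is 0.8138*0.87 + 0.919934*0.13 = 0.827597
P(cardholder travelling abroad | fraud alert, genuine card theft) = 0.119591/0.827597 ≈ 0.1445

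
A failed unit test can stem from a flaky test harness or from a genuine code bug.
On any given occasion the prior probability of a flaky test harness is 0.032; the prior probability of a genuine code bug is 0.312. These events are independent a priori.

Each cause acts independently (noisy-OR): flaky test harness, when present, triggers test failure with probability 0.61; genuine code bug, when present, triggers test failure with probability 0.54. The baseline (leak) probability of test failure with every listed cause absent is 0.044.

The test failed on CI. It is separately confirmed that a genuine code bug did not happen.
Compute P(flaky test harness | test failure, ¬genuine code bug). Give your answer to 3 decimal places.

P(flaky test harness | test failure, ¬genuine code bug) ≈ 0.320

Under noisy-OR, P(test failure | causes) = 1 − (1−0.044)·∏(1−qᵢ) over the active causes.
P(test failure | ¬genuine code bug) = 0.044*0.968 + 0.62716*0.032 = 0.042592 + 0.020069 = 0.062661
Of this, 0.020069 comes from 0.62716*0.032 (the flaky test harness=true cases).
Hence the posterior is 0.020069/0.062661 ≈ 0.320.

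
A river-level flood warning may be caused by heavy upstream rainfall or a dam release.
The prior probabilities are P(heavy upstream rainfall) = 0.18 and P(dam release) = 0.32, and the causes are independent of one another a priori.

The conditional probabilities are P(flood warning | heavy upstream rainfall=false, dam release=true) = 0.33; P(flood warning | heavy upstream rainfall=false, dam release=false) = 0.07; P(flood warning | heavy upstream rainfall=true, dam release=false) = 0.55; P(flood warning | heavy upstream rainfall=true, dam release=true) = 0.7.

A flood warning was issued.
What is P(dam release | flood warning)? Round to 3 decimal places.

P(dam release | flood warning) ≈ 0.544

Sum P(flood warning|·) weighted by the priors over the 4 (heavy upstream rainfall, dam release) configurations:
  P(flood warning) = 0.07×0.82×0.68 + 0.33×0.82×0.32 + 0.55×0.18×0.68 + 0.7×0.18×0.32
        = 0.039032 + 0.086592 + 0.067320 + 0.040320 = 0.233264
The terms with dam release present sum to 0.126912, so
  P(dam release | flood warning) = 0.126912 / 0.233264 ≈ 0.544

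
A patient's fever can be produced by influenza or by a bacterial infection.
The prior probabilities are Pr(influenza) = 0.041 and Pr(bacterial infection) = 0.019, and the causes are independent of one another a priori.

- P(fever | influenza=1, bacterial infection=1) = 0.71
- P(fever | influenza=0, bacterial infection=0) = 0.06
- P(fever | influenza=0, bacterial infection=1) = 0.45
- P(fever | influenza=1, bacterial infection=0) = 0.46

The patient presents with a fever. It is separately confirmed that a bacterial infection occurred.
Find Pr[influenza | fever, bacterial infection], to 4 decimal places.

Pr[influenza | fever, bacterial infection] ≈ 0.0632

By total probability over both values of influenza:
  P(fever | bacterial infection) = 0.45*0.959 + 0.71*0.041
        = 0.431550 + 0.029110 = 0.460660
Keeping only the influenza-present terms gives 0.029110, so
  P(influenza | fever, bacterial infection) = 0.029110 / 0.460660 ≈ 0.0632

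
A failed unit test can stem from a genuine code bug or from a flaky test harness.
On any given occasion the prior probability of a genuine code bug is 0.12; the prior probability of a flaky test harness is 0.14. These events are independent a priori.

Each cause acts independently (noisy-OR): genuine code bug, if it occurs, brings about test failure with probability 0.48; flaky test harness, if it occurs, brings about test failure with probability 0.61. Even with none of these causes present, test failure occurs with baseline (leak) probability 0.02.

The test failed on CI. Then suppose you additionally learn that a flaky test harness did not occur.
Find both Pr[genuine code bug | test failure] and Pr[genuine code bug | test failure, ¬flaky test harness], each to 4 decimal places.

Pr[genuine code bug | test failure] ≈ 0.4125; Pr[genuine code bug | test failure, ¬flaky test harness] ≈ 0.7698

Under noisy-OR, P(test failure | causes) = 1 − (1−0.02)·∏(1−qᵢ) over the active causes.
P(test failure) = 0.02·0.88·0.86 + 0.6178·0.88·0.14 + 0.4904·0.12·0.86 + 0.801256·0.12·0.14 = 0.015136 + 0.076113 + 0.050609 + 0.013461 = 0.155319
Of this, 0.064070 comes from 0.050609 + 0.013461 (the genuine code bug=true cases).
P(genuine code bug | test failure) = 0.064070 / 0.155319 ≈ 0.4125

With the extra evidence:
Enumerate both values of genuine code bug and weight by the priors:
  P(test failure | ¬flaky test harness) = 0.02*0.88 + 0.4904*0.12
        = 0.017600 + 0.058848 = 0.076448
Configurations with genuine code bug contribute 0.058848, so
  P(genuine code bug | test failure, ¬flaky test harness) = 0.058848 / 0.076448 ≈ 0.7698
With flaky test harness excluded, genuine code bug must carry more of the explanatory weight for the test failure.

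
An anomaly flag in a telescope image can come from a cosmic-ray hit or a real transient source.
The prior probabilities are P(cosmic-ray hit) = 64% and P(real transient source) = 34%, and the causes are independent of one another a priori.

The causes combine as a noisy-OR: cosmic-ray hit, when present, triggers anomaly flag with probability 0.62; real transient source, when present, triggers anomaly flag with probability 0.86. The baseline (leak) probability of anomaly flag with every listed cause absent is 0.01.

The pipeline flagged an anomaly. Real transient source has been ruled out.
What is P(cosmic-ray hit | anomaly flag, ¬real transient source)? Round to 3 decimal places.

P(cosmic-ray hit | anomaly flag, ¬real transient source) ≈ 0.991

Under noisy-OR, P(anomaly flag | causes) = 1 − (1−0.01)·∏(1−qᵢ) over the active causes.
By total probability over both values of cosmic-ray hit:
  P(anomaly flag | ¬real transient source) = 0.01×0.36 + 0.6238×0.64
        = 0.003600 + 0.399232 = 0.402832
Keeping only the cosmic-ray hit-present terms gives 0.399232, so
  P(cosmic-ray hit | anomaly flag, ¬real transient source) = 0.399232 / 0.402832 ≈ 0.991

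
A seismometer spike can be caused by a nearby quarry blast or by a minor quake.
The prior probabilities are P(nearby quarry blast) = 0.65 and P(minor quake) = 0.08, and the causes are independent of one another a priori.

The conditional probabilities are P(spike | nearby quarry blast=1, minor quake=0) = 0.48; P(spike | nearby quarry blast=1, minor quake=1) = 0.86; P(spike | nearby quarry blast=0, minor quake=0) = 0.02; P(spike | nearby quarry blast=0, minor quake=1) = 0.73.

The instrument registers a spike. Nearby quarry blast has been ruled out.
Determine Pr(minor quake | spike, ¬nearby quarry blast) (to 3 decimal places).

Pr(minor quake | spike, ¬nearby quarry blast) ≈ 0.760

Enumerate both values of minor quake and weight by the priors:
  P(spike | ¬nearby quarry blast) = 0.02×0.92 + 0.73×0.08
        = 0.018400 + 0.058400 = 0.076800
Keeping only the minor quake-present terms gives 0.058400, so
  P(minor quake | spike, ¬nearby quarry blast) = 0.058400 / 0.076800 ≈ 0.760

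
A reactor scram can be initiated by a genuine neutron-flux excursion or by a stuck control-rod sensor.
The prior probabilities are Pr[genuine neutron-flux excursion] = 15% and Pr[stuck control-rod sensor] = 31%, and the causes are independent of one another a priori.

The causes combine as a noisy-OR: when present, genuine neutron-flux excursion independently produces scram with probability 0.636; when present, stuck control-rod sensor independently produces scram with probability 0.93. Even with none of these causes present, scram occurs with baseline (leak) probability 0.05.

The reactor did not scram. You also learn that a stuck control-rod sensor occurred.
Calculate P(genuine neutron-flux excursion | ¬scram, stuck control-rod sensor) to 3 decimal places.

P(genuine neutron-flux excursion | ¬scram, stuck control-rod sensor) ≈ 0.060

Under noisy-OR, P(scram | causes) = 1 − (1−0.05)·∏(1−qᵢ) over the active causes.
Sum P(¬scram|·) weighted by the priors over both values of genuine neutron-flux excursion:
  P(¬scram | stuck control-rod sensor) = 0.0665×0.85 + 0.024206×0.15
        = 0.056525 + 0.003631 = 0.060156
The terms with genuine neutron-flux excursion present sum to 0.003631, so
  P(genuine neutron-flux excursion | ¬scram, stuck control-rod sensor) = 0.003631 / 0.060156 ≈ 0.060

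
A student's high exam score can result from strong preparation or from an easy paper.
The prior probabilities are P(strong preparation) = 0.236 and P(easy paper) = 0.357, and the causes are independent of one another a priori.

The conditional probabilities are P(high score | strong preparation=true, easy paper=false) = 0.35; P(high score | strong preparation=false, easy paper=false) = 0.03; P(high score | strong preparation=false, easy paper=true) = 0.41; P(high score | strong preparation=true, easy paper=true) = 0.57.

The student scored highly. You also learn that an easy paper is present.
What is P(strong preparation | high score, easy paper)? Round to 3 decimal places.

P(strong preparation | high score, easy paper) ≈ 0.300

By total probability over both values of strong preparation:
  P(high score | easy paper) = 0.41×0.764 + 0.57×0.236
        = 0.313240 + 0.134520 = 0.447760
Configurations with strong preparation contribute 0.134520, so
  P(strong preparation | high score, easy paper) = 0.134520 / 0.447760 ≈ 0.300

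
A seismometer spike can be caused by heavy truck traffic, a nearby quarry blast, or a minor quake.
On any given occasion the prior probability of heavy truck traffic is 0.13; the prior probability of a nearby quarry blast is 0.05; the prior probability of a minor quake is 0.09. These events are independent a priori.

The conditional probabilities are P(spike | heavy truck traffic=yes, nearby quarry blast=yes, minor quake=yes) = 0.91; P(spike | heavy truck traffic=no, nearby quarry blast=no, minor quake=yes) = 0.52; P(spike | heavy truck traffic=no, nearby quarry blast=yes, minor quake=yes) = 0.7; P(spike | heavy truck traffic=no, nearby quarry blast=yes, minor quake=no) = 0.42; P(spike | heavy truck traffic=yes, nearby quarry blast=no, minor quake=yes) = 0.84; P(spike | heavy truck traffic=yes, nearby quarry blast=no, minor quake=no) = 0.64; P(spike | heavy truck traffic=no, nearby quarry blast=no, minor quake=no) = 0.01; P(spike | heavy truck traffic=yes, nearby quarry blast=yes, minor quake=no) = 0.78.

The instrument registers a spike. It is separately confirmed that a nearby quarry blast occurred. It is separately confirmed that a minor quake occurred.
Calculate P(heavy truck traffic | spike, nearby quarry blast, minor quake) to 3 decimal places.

P(spike | nearby quarry blast, minor quake) = 0.7·0.87 + 0.91·0.13 = 0.609000 + 0.118300 = 0.727300
Restricting to configurations with heavy truck traffic present: 0.91·0.13 = 0.118300.
So P(heavy truck traffic | spike, nearby quarry blast, minor quake) = 0.118300/0.727300 ≈ 0.163.

P(heavy truck traffic | spike, nearby quarry blast, minor quake) ≈ 0.163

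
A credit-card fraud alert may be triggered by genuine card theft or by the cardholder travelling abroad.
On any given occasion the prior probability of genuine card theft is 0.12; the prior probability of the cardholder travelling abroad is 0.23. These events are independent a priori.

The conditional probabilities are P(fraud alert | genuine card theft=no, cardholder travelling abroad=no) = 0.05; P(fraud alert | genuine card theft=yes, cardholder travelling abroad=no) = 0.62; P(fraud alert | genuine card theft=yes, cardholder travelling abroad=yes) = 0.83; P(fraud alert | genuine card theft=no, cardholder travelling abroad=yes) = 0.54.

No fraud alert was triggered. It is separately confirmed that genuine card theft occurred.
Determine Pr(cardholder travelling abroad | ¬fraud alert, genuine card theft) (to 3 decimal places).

By total probability over both values of cardholder travelling abroad:
  P(¬fraud alert | genuine card theft) = 0.38×0.77 + 0.17×0.23
        = 0.292600 + 0.039100 = 0.331700
The terms with cardholder travelling abroad present sum to 0.039100, so
  P(cardholder travelling abroad | ¬fraud alert, genuine card theft) = 0.039100 / 0.331700 ≈ 0.118

Pr(cardholder travelling abroad | ¬fraud alert, genuine card theft) ≈ 0.118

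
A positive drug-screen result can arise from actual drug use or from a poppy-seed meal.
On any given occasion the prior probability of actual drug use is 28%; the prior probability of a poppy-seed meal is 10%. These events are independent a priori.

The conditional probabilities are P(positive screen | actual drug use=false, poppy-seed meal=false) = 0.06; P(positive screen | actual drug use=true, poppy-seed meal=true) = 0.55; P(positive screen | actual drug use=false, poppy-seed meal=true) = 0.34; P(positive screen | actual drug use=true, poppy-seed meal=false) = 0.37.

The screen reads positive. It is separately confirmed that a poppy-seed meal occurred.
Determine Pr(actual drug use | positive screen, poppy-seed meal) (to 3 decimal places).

By total probability over both values of actual drug use:
  P(positive screen | poppy-seed meal) = 0.34*0.72 + 0.55*0.28
        = 0.244800 + 0.154000 = 0.398800
Keeping only the actual drug use-present terms gives 0.154000, so
  P(actual drug use | positive screen, poppy-seed meal) = 0.154000 / 0.398800 ≈ 0.386

Pr(actual drug use | positive screen, poppy-seed meal) ≈ 0.386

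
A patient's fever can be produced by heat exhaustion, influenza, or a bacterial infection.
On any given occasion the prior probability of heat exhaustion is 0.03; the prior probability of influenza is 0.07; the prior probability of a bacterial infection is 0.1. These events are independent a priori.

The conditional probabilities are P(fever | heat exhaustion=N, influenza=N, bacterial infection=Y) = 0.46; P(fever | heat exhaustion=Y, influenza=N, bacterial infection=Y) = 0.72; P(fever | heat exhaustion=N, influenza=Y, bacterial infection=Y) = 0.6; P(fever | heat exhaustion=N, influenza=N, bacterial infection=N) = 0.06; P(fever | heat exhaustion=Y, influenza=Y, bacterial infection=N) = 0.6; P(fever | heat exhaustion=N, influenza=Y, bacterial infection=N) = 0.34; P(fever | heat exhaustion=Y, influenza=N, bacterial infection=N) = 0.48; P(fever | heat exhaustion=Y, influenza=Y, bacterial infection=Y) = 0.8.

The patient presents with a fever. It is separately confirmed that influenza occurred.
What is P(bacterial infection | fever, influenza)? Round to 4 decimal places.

Sum P(fever|·) weighted by the priors over the 4 (heat exhaustion, bacterial infection) configurations:
  P(fever | influenza) = 0.34×0.97×0.9 + 0.6×0.97×0.1 + 0.6×0.03×0.9 + 0.8×0.03×0.1
        = 0.296820 + 0.058200 + 0.016200 + 0.002400 = 0.373620
Keeping only the bacterial infection-present terms gives 0.060600, so
  P(bacterial infection | fever, influenza) = 0.060600 / 0.373620 ≈ 0.1622

P(bacterial infection | fever, influenza) ≈ 0.1622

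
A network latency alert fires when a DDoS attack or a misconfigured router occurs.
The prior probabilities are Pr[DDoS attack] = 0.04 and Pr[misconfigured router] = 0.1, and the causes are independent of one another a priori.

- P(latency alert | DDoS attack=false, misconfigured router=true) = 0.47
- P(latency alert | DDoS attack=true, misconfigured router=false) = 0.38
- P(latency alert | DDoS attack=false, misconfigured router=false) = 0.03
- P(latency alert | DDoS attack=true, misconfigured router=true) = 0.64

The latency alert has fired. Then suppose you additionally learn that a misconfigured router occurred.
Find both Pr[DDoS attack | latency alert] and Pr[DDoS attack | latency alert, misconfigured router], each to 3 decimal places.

Pr[DDoS attack | latency alert] ≈ 0.186; Pr[DDoS attack | latency alert, misconfigured router] ≈ 0.054

For the numerator, keep only DDoS attack=true terms: 0.013680 + 0.002560 = 0.016240
Denominator P(latency alert): 0.03·0.96·0.9 + 0.47·0.96·0.1 + 0.38·0.04·0.9 + 0.64·0.04·0.1 = 0.087280
Posterior = 0.016240 / 0.087280 ≈ 0.186

Now condition on the additional information:
By total probability over both values of DDoS attack:
  P(latency alert | misconfigured router) = 0.47*0.96 + 0.64*0.04
        = 0.451200 + 0.025600 = 0.476800
Keeping only the DDoS attack-present terms gives 0.025600, so
  P(DDoS attack | latency alert, misconfigured router) = 0.025600 / 0.476800 ≈ 0.054
— misconfigured router explains away the evidence for DDoS attack.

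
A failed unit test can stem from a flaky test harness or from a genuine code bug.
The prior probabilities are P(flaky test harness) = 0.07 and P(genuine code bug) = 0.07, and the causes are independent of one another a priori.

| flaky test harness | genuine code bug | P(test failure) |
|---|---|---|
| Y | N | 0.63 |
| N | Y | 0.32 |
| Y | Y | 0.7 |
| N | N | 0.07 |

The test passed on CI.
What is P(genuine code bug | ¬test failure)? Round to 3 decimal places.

P(genuine code bug | ¬test failure) ≈ 0.052

For the numerator, keep only genuine code bug=true terms: 0.044268 + 0.001470 = 0.045738
Denominator P(¬test failure): 0.93×0.93×0.93 + 0.68×0.93×0.07 + 0.37×0.07×0.93 + 0.3×0.07×0.07 = 0.874182
P(genuine code bug | ¬test failure) = 0.045738/0.874182 ≈ 0.052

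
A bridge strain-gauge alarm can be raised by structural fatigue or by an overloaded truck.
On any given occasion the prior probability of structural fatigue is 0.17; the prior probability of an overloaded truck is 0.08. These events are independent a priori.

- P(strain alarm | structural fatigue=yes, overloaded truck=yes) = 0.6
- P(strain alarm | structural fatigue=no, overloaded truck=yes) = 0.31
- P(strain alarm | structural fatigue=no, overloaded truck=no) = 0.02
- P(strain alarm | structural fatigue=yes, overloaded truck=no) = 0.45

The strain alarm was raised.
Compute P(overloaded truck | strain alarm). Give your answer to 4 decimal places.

P(overloaded truck | strain alarm) ≈ 0.2513

Enumerate the 4 (structural fatigue, overloaded truck) configurations and weight by the priors:
  P(strain alarm) = 0.02·0.83·0.92 + 0.31·0.83·0.08 + 0.45·0.17·0.92 + 0.6·0.17·0.08
        = 0.015272 + 0.020584 + 0.070380 + 0.008160 = 0.114396
Keeping only the overloaded truck-present terms gives 0.028744, so
  P(overloaded truck | strain alarm) = 0.028744 / 0.114396 ≈ 0.2513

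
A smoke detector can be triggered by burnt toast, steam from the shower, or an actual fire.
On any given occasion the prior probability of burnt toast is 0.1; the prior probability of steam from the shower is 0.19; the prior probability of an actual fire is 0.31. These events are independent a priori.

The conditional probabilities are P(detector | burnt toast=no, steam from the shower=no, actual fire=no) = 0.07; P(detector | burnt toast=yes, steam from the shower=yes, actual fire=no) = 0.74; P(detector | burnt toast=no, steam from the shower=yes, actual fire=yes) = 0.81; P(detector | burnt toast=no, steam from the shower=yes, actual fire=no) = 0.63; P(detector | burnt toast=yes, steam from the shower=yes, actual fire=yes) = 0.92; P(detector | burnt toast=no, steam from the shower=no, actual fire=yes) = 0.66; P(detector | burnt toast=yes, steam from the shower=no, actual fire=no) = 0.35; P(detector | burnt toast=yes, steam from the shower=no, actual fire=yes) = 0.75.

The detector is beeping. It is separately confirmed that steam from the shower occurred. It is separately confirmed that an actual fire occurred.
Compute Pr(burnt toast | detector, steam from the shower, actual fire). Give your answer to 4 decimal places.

Pr(burnt toast | detector, steam from the shower, actual fire) ≈ 0.1121

P(detector | steam from the shower, actual fire) = 0.81*0.9 + 0.92*0.1 = 0.729000 + 0.092000 = 0.821000
Of this, 0.092000 comes from 0.92*0.1 (the burnt toast=true cases).
P(burnt toast | detector, steam from the shower, actual fire) = 0.092000 / 0.821000 ≈ 0.1121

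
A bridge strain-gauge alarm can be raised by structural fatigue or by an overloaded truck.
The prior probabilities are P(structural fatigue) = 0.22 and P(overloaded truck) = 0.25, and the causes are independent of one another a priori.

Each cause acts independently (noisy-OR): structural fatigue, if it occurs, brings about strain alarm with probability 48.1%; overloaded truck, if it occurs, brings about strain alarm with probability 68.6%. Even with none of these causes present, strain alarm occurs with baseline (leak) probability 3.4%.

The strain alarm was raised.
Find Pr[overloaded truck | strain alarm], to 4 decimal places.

Under noisy-OR, P(strain alarm | causes) = 1 − (1−0.034)·∏(1−qᵢ) over the active causes.
Weight on overloaded truck=true, given the evidence: 0.135852 + 0.046342 = 0.182194
Denominator P(strain alarm): 0.034×0.78×0.75 + 0.696676×0.78×0.25 + 0.498646×0.22×0.75 + 0.842575×0.22×0.25 = 0.284361
Posterior = 0.182194 / 0.284361 ≈ 0.6407

Pr[overloaded truck | strain alarm] ≈ 0.6407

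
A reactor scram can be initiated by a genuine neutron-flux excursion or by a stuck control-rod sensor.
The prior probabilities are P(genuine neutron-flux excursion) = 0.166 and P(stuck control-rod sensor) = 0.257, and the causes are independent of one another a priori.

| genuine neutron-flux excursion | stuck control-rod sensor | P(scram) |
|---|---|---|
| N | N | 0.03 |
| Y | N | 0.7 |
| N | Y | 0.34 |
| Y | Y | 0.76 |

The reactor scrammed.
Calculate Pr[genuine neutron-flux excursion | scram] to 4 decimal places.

Pr[genuine neutron-flux excursion | scram] ≈ 0.5649

P(scram) = 0.03×0.834×0.743 + 0.34×0.834×0.257 + 0.7×0.166×0.743 + 0.76×0.166×0.257 = 0.018590 + 0.072875 + 0.086337 + 0.032423 = 0.210225
Of this, 0.118760 comes from 0.086337 + 0.032423 (the genuine neutron-flux excursion=true cases).
Hence the posterior is 0.118760/0.210225 ≈ 0.5649.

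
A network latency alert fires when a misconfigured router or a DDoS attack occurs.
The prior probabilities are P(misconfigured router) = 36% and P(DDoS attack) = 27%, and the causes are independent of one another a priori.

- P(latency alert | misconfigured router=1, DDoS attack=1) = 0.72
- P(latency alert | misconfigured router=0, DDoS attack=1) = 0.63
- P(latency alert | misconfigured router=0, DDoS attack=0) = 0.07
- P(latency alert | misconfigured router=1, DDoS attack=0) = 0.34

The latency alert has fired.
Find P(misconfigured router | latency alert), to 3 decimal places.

P(misconfigured router | latency alert) ≈ 0.530

Numerator (weight on configurations with misconfigured router): 0.089352 + 0.069984 = 0.159336
The normalizing constant is 0.07*0.64*0.73 + 0.63*0.64*0.27 + 0.34*0.36*0.73 + 0.72*0.36*0.27 = 0.300904
Posterior = 0.159336 / 0.300904 ≈ 0.530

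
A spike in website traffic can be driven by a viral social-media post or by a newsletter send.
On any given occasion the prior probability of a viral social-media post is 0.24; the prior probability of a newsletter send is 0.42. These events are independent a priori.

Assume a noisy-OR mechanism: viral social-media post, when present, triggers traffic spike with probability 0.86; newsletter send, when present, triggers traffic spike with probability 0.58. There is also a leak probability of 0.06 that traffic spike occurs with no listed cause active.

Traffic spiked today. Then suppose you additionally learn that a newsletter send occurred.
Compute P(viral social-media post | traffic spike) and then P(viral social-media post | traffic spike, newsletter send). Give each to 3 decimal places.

P(viral social-media post | traffic spike) ≈ 0.496; P(viral social-media post | traffic spike, newsletter send) ≈ 0.330

Under noisy-OR, P(traffic spike | causes) = 1 − (1−0.06)·∏(1−qᵢ) over the active causes.
Sum P(traffic spike|·) weighted by the priors over the 4 (viral social-media post, newsletter send) configurations:
  P(traffic spike) = 0.06·0.76·0.58 + 0.6052·0.76·0.42 + 0.8684·0.24·0.58 + 0.944728·0.24·0.42
        = 0.026448 + 0.193180 + 0.120881 + 0.095229 = 0.435738
Configurations with viral social-media post contribute 0.216110, so
  P(viral social-media post | traffic spike) = 0.216110 / 0.435738 ≈ 0.496

With the extra evidence:
P(traffic spike | newsletter send) = 0.6052·0.76 + 0.944728·0.24 = 0.459952 + 0.226735 = 0.686687
Restricting to configurations with viral social-media post present: 0.944728·0.24 = 0.226735.
P(viral social-media post | traffic spike, newsletter send) = 0.226735 / 0.686687 ≈ 0.330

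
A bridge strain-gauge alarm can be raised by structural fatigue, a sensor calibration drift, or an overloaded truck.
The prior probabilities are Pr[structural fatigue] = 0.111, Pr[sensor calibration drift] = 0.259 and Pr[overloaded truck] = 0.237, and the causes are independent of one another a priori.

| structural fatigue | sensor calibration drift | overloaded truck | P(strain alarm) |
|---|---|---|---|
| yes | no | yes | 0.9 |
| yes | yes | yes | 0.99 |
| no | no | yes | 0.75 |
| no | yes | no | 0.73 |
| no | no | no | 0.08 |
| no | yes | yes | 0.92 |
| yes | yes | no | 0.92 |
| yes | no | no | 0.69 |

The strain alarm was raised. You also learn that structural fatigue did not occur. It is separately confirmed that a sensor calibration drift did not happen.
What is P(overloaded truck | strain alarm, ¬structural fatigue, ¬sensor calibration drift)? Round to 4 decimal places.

Enumerate both values of overloaded truck and weight by the priors:
  P(strain alarm | ¬structural fatigue, ¬sensor calibration drift) = 0.08×0.763 + 0.75×0.237
        = 0.061040 + 0.177750 = 0.238790
Configurations with overloaded truck contribute 0.177750, so
  P(overloaded truck | strain alarm, ¬structural fatigue, ¬sensor calibration drift) = 0.177750 / 0.238790 ≈ 0.7444

P(overloaded truck | strain alarm, ¬structural fatigue, ¬sensor calibration drift) ≈ 0.7444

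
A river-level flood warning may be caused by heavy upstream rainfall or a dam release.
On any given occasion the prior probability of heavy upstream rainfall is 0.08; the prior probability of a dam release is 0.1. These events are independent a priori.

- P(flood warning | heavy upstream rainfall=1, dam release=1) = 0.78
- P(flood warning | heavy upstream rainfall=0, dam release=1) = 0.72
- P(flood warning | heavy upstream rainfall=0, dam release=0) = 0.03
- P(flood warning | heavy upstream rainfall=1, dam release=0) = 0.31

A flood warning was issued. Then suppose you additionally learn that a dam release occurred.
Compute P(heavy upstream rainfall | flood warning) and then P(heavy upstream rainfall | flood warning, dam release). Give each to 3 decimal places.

P(flood warning) = 0.03×0.92×0.9 + 0.72×0.92×0.1 + 0.31×0.08×0.9 + 0.78×0.08×0.1 = 0.024840 + 0.066240 + 0.022320 + 0.006240 = 0.119640
Of this, 0.028560 comes from 0.022320 + 0.006240 (the heavy upstream rainfall=true cases).
Hence the posterior is 0.028560/0.119640 ≈ 0.239.

With the extra evidence:
Enumerate both values of heavy upstream rainfall and weight by the priors:
  P(flood warning | dam release) = 0.72·0.92 + 0.78·0.08
        = 0.662400 + 0.062400 = 0.724800
Keeping only the heavy upstream rainfall-present terms gives 0.062400, so
  P(heavy upstream rainfall | flood warning, dam release) = 0.062400 / 0.724800 ≈ 0.086

P(heavy upstream rainfall | flood warning) ≈ 0.239; P(heavy upstream rainfall | flood warning, dam release) ≈ 0.086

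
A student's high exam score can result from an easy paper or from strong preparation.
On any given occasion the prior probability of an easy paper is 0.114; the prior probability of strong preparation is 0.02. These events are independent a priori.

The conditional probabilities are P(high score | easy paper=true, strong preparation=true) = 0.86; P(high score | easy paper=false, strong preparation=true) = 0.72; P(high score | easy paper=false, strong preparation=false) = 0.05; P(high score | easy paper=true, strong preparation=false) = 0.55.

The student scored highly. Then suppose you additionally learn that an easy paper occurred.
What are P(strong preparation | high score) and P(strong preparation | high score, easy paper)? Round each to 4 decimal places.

Sum P(high score|·) weighted by the priors over the 4 (easy paper, strong preparation) configurations:
  P(high score) = 0.05·0.886·0.98 + 0.72·0.886·0.02 + 0.55·0.114·0.98 + 0.86·0.114·0.02
        = 0.043414 + 0.012758 + 0.061446 + 0.001961 = 0.119579
Keeping only the strong preparation-present terms gives 0.014719, so
  P(strong preparation | high score) = 0.014719 / 0.119579 ≈ 0.1231

With the extra evidence:
Enumerate both values of strong preparation and weight by the priors:
  P(high score | easy paper) = 0.55×0.98 + 0.86×0.02
        = 0.539000 + 0.017200 = 0.556200
Configurations with strong preparation contribute 0.017200, so
  P(strong preparation | high score, easy paper) = 0.017200 / 0.556200 ≈ 0.0309
Conditioning on easy paper lowers the posterior on strong preparation: the classic explaining-away effect in a common-effect structure.

P(strong preparation | high score) ≈ 0.1231; P(strong preparation | high score, easy paper) ≈ 0.0309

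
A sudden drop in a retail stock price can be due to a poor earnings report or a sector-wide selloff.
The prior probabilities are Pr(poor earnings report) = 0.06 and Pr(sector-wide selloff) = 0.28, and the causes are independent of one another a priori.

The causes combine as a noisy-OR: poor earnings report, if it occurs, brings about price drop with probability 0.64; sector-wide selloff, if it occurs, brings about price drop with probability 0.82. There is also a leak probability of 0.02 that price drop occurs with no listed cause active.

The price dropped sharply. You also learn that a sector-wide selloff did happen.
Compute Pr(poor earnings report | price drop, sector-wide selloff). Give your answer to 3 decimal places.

Pr(poor earnings report | price drop, sector-wide selloff) ≈ 0.068

Under noisy-OR, P(price drop | causes) = 1 − (1−0.02)·∏(1−qᵢ) over the active causes.
P(price drop | sector-wide selloff) = 0.8236*0.94 + 0.936496*0.06 = 0.774184 + 0.056190 = 0.830374
Restricting to configurations with poor earnings report present: 0.936496*0.06 = 0.056190.
P(poor earnings report | price drop, sector-wide selloff) = 0.056190 / 0.830374 ≈ 0.068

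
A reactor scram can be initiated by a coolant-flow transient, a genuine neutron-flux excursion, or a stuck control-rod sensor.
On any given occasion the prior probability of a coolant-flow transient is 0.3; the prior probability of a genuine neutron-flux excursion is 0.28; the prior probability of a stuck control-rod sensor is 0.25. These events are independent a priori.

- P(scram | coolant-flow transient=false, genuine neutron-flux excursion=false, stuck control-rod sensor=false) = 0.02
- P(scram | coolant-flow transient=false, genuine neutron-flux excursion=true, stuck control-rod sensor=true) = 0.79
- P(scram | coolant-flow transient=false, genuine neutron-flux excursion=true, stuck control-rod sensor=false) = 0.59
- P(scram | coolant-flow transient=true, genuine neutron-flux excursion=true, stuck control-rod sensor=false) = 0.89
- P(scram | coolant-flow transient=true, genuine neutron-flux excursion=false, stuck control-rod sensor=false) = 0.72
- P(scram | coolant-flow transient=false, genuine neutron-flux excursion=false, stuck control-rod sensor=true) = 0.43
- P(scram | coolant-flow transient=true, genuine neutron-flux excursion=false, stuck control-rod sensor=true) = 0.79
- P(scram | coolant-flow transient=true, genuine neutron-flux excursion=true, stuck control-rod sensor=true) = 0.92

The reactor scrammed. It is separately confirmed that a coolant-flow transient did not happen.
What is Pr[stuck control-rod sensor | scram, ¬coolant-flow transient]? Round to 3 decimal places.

P(scram | ¬coolant-flow transient) = 0.02×0.72×0.75 + 0.43×0.72×0.25 + 0.59×0.28×0.75 + 0.79×0.28×0.25 = 0.010800 + 0.077400 + 0.123900 + 0.055300 = 0.267400
The stuck control-rod sensor-present share is 0.077400 + 0.055300 = 0.132700.
So P(stuck control-rod sensor | scram, ¬coolant-flow transient) = 0.132700/0.267400 ≈ 0.496.

Pr[stuck control-rod sensor | scram, ¬coolant-flow transient] ≈ 0.496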